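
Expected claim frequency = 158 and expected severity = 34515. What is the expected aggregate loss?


E[S] = E[N] * E[X]
= 158 * 34515
= 5.4534e+06


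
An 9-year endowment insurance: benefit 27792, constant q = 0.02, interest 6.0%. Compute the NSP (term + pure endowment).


Term component = 3519.2036
Pure endowment = 9_p_x * v^9 * benefit = 0.833748 * 0.591898 * 27792 = 13715.1858
NSP = 17234.3893


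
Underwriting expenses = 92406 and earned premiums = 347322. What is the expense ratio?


Expense ratio = expenses / premiums
= 92406 / 347322
= 0.2661


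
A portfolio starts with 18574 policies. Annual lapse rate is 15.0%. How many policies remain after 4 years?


remaining = initial * (1 - lapse)^years
= 18574 * (1 - 0.15)^4
= 18574 * 0.522006
= 9695.7441


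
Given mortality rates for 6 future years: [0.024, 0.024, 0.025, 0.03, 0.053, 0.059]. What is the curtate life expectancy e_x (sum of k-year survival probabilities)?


e_x = sum_{k=1}^{n} k_p_x
k_p_x values:
  1_p_x = 0.976
  2_p_x = 0.952576
  3_p_x = 0.928762
  4_p_x = 0.900899
  5_p_x = 0.853151
  6_p_x = 0.802815
e_x = 5.4142


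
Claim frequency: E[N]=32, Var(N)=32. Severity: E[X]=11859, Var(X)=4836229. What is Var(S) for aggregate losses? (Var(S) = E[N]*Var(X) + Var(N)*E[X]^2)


Var(S) = E[N]*Var(X) + Var(N)*E[X]^2
= 32*4836229 + 32*11859^2
= 154759328 + 4500348192
= 4.6551e+09


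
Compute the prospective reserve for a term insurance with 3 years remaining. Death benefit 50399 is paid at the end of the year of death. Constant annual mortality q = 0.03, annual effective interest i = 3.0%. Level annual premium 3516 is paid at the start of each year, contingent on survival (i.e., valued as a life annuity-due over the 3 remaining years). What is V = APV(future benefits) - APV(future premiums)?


v = 1/(1+i) = 0.970874
APV(future benefits) per unit = sum_{k=0}^{2} k_p_x * q * v^(k+1) = 0.082387
APV(future benefits) = 50399 * 0.082387 = 4152.2455
Life annuity-due factor ä_{x:3} = sum_{k=0}^{2} k_p_x * v^k = 2.828636
APV(future premiums) = 3516 * 2.828636 = 9945.4844
V = 4152.2455 - 9945.4844
= -5793.2389


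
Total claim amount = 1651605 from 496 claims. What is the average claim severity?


severity = total / number
= 1651605 / 496
= 3329.8488


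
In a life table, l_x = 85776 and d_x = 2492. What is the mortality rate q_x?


q_x = d_x / l_x
= 2492 / 85776
= 0.0291


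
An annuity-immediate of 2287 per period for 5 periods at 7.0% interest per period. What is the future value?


FV = PMT * ((1+i)^n - 1) / i
= 2287 * ((1.07)^5 - 1) / 0.07
= 2287 * (1.402552 - 1) / 0.07
= 13151.9401


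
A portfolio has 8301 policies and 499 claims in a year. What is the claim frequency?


frequency = claims / policies
= 499 / 8301
= 0.0601


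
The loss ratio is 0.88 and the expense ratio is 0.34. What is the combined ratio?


Combined ratio = loss ratio + expense ratio
= 0.88 + 0.34
= 1.22


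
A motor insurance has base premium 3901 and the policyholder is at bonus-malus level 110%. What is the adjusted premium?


adjusted = base * BM_level / 100
= 3901 * 110 / 100
= 3901 * 1.1
= 4291.1


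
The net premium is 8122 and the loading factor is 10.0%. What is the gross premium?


Gross = net * (1 + loading)
= 8122 * (1 + 0.1)
= 8122 * 1.1
= 8934.2


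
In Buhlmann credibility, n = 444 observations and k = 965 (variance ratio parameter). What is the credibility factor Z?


Z = n / (n + k)
= 444 / (444 + 965)
= 444 / 1409
= 0.3151


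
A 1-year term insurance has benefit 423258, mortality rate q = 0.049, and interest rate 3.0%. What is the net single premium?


NSP = benefit * q * v
v = 1/(1+i) = 0.970874
NSP = 423258 * 0.049 * 0.970874
= 20135.5748


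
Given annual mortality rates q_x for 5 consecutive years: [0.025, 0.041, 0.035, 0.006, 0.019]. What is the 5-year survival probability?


p_k = 1 - q_k for each year
Survival = product of (1 - q_k)
= 0.975 * 0.959 * 0.965 * 0.994 * 0.981
= 0.8798


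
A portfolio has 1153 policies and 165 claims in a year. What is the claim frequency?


frequency = claims / policies
= 165 / 1153
= 0.1431


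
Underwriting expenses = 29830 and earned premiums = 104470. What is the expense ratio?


Expense ratio = expenses / premiums
= 29830 / 104470
= 0.2855


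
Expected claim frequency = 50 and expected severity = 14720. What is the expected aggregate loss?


E[S] = E[N] * E[X]
= 50 * 14720
= 736000


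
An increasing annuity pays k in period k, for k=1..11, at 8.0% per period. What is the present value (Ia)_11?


(Ia)_n = sum_{k=1}^{n} k * v^k, v = 1/(1+i)
v = 0.925926
Sum computed term by term:
(Ia)_11 = 37.4046


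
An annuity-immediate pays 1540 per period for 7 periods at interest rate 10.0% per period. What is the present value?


PV = PMT * (1 - (1+i)^(-n)) / i
= 1540 * (1 - (1+0.1)^(-7)) / 0.1
= 1540 * (1 - 0.513158) / 0.1
= 1540 * 4.868419
= 7497.365


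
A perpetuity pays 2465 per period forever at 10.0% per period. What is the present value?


PV = PMT / i
= 2465 / 0.1
= 24650.0


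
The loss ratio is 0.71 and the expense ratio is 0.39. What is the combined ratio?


Combined ratio = loss ratio + expense ratio
= 0.71 + 0.39
= 1.1


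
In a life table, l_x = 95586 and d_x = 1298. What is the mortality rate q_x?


q_x = d_x / l_x
= 1298 / 95586
= 0.0136


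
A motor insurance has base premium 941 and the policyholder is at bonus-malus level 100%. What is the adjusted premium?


adjusted = base * BM_level / 100
= 941 * 100 / 100
= 941 * 1.0
= 941.0


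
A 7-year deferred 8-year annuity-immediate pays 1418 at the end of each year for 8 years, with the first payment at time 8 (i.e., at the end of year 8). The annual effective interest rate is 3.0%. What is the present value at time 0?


PV at time 7 of the 8-year annuity-immediate:
a_n = 1418 * (1-(1+0.03)^(-8))/0.03 = 9953.9235
Discount back 7 years to time 0:
PV = 9953.9235 * (1+0.03)^(-7)
= 9953.9235 * 0.813092
= 8093.4507


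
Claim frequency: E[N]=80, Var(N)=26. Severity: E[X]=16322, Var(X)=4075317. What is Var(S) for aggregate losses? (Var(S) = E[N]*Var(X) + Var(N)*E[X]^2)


Var(S) = E[N]*Var(X) + Var(N)*E[X]^2
= 80*4075317 + 26*16322^2
= 326025360 + 6926599784
= 7.2526e+09


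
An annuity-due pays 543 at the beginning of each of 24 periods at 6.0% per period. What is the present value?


PV_due = PMT * (1-(1+i)^(-n))/i * (1+i)
PV_immediate = 6814.8441
PV_due = 6814.8441 * 1.06
= 7223.7348


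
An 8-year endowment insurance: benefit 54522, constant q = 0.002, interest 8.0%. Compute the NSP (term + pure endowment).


Term component = 622.7678
Pure endowment = 8_p_x * v^8 * benefit = 0.984112 * 0.540269 * 54522 = 28988.5214
NSP = 29611.2892


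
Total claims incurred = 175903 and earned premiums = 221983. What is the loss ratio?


Loss ratio = claims / premiums
= 175903 / 221983
= 0.7924


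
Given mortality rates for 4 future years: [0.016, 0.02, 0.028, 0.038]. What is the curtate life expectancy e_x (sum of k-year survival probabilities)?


e_x = sum_{k=1}^{n} k_p_x
k_p_x values:
  1_p_x = 0.984
  2_p_x = 0.96432
  3_p_x = 0.937319
  4_p_x = 0.901701
e_x = 3.7873


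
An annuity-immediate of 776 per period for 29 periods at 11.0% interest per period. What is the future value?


FV = PMT * ((1+i)^n - 1) / i
= 776 * ((1.11)^29 - 1) / 0.11
= 776 * (20.623691 - 1) / 0.11
= 138436.2174


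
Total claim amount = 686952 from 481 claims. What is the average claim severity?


severity = total / number
= 686952 / 481
= 1428.1746


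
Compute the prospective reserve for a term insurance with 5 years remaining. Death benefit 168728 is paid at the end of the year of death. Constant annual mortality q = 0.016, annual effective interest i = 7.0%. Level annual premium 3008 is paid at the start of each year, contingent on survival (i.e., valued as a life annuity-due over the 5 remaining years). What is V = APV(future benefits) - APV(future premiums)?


v = 1/(1+i) = 0.934579
APV(future benefits) per unit = sum_{k=0}^{4} k_p_x * q * v^(k+1) = 0.063676
APV(future benefits) = 168728 * 0.063676 = 10743.8595
Life annuity-due factor ä_{x:5} = sum_{k=0}^{4} k_p_x * v^k = 4.258307
APV(future premiums) = 3008 * 4.258307 = 12808.9871
V = 10743.8595 - 12808.9871
= -2065.1276


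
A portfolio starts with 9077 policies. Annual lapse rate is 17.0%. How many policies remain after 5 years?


remaining = initial * (1 - lapse)^years
= 9077 * (1 - 0.17)^5
= 9077 * 0.393904
= 3575.4672


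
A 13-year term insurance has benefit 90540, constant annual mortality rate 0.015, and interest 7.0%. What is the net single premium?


NSP = benefit * sum_{k=0}^{n-1} k_p_x * q * v^(k+1)
With constant q=0.015, v=0.934579
Sum = 0.116304
NSP = 90540 * 0.116304
= 10530.1788


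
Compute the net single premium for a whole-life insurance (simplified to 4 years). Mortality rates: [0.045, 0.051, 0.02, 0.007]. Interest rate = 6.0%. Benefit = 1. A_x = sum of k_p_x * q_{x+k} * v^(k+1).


v = 0.943396
Year 0: k_p_x=1.0, q=0.045, term=0.042453
Year 1: k_p_x=0.955, q=0.051, term=0.043347
Year 2: k_p_x=0.906295, q=0.02, term=0.015219
Year 3: k_p_x=0.888169, q=0.007, term=0.004925
A_x = 0.1059


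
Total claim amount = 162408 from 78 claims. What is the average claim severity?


severity = total / number
= 162408 / 78
= 2082.1538


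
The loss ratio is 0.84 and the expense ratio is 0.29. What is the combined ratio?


Combined ratio = loss ratio + expense ratio
= 0.84 + 0.29
= 1.13


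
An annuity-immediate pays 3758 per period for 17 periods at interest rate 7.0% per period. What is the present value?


PV = PMT * (1 - (1+i)^(-n)) / i
= 3758 * (1 - (1+0.07)^(-17)) / 0.07
= 3758 * (1 - 0.316574) / 0.07
= 3758 * 9.763223
= 36690.192


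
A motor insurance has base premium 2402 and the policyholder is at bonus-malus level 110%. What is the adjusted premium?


adjusted = base * BM_level / 100
= 2402 * 110 / 100
= 2402 * 1.1
= 2642.2


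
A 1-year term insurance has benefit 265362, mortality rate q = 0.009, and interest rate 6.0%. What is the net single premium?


NSP = benefit * q * v
v = 1/(1+i) = 0.943396
NSP = 265362 * 0.009 * 0.943396
= 2253.0736


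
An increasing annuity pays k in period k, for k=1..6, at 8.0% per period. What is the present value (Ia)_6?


(Ia)_n = sum_{k=1}^{n} k * v^k, v = 1/(1+i)
v = 0.925926
Sum computed term by term:
(Ia)_6 = 15.1462


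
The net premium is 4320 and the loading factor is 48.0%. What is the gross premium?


Gross = net * (1 + loading)
= 4320 * (1 + 0.48)
= 4320 * 1.48
= 6393.6


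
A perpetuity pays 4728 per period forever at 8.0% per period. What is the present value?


PV = PMT / i
= 4728 / 0.08
= 59100.0


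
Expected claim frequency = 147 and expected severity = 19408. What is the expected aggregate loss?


E[S] = E[N] * E[X]
= 147 * 19408
= 2.8530e+06


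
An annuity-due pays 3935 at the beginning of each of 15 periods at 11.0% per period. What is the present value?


PV_due = PMT * (1-(1+i)^(-n))/i * (1+i)
PV_immediate = 28296.0718
PV_due = 28296.0718 * 1.11
= 31408.6397


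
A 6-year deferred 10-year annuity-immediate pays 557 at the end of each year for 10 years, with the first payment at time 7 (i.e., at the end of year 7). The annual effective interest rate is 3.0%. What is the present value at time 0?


PV at time 6 of the 10-year annuity-immediate:
a_n = 557 * (1-(1+0.03)^(-10))/0.03 = 4751.323
Discount back 6 years to time 0:
PV = 4751.323 * (1+0.03)^(-6)
= 4751.323 * 0.837484
= 3979.1582


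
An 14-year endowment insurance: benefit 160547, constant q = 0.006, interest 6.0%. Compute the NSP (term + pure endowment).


Term component = 8661.3289
Pure endowment = 14_p_x * v^14 * benefit = 0.919199 * 0.442301 * 160547 = 65272.3821
NSP = 73933.711


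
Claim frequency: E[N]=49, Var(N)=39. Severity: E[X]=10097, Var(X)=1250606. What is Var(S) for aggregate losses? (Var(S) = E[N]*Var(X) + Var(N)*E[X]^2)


Var(S) = E[N]*Var(X) + Var(N)*E[X]^2
= 49*1250606 + 39*10097^2
= 61279694 + 3976026951
= 4.0373e+09


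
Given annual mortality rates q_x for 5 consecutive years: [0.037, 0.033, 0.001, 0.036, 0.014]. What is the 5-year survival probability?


p_k = 1 - q_k for each year
Survival = product of (1 - q_k)
= 0.963 * 0.967 * 0.999 * 0.964 * 0.986
= 0.8842


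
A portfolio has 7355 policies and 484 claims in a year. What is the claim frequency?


frequency = claims / policies
= 484 / 7355
= 0.0658


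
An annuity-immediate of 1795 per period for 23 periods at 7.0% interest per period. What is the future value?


FV = PMT * ((1+i)^n - 1) / i
= 1795 * ((1.07)^23 - 1) / 0.07
= 1795 * (4.74053 - 1) / 0.07
= 95917.8729


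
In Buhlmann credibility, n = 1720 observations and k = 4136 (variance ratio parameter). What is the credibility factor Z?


Z = n / (n + k)
= 1720 / (1720 + 4136)
= 1720 / 5856
= 0.2937


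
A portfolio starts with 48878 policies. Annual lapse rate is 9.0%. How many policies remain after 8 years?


remaining = initial * (1 - lapse)^years
= 48878 * (1 - 0.09)^8
= 48878 * 0.470253
= 22985.003


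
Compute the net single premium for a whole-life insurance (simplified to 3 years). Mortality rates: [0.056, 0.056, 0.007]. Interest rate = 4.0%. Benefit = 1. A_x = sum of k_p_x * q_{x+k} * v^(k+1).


v = 0.961538
Year 0: k_p_x=1.0, q=0.056, term=0.053846
Year 1: k_p_x=0.944, q=0.056, term=0.048876
Year 2: k_p_x=0.891136, q=0.007, term=0.005546
A_x = 0.1083


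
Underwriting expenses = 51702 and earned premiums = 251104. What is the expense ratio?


Expense ratio = expenses / premiums
= 51702 / 251104
= 0.2059


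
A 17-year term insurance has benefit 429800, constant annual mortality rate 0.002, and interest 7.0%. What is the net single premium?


NSP = benefit * sum_{k=0}^{n-1} k_p_x * q * v^(k+1)
With constant q=0.002, v=0.934579
Sum = 0.019278
NSP = 429800 * 0.019278
= 8285.8113


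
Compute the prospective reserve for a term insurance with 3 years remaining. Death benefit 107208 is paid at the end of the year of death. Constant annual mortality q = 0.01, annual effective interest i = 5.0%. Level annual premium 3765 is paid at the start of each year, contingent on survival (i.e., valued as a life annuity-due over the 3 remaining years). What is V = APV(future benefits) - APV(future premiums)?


v = 1/(1+i) = 0.952381
APV(future benefits) per unit = sum_{k=0}^{2} k_p_x * q * v^(k+1) = 0.02697
APV(future benefits) = 107208 * 0.02697 = 2891.3862
Life annuity-due factor ä_{x:3} = sum_{k=0}^{2} k_p_x * v^k = 2.831837
APV(future premiums) = 3765 * 2.831837 = 10661.8653
V = 2891.3862 - 10661.8653
= -7770.4791


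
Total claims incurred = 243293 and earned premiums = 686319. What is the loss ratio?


Loss ratio = claims / premiums
= 243293 / 686319
= 0.3545


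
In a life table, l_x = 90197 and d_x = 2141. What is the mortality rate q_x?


q_x = d_x / l_x
= 2141 / 90197
= 0.0237


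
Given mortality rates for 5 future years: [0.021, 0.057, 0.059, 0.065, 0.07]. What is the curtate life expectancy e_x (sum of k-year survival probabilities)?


e_x = sum_{k=1}^{n} k_p_x
k_p_x values:
  1_p_x = 0.979
  2_p_x = 0.923197
  3_p_x = 0.868728
  4_p_x = 0.812261
  5_p_x = 0.755403
e_x = 4.3386


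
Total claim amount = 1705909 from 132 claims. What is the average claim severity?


severity = total / number
= 1705909 / 132
= 12923.553


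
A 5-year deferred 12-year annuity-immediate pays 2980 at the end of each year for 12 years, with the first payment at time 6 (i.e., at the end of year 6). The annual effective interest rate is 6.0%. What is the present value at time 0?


PV at time 5 of the 12-year annuity-immediate:
a_n = 2980 * (1-(1+0.06)^(-12))/0.06 = 24983.8549
Discount back 5 years to time 0:
PV = 24983.8549 * (1+0.06)^(-5)
= 24983.8549 * 0.747258
= 18669.3898


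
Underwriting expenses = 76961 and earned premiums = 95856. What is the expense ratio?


Expense ratio = expenses / premiums
= 76961 / 95856
= 0.8029


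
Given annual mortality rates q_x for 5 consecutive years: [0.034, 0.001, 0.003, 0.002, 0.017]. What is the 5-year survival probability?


p_k = 1 - q_k for each year
Survival = product of (1 - q_k)
= 0.966 * 0.999 * 0.997 * 0.998 * 0.983
= 0.9439


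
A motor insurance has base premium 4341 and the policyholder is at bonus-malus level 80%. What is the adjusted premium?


adjusted = base * BM_level / 100
= 4341 * 80 / 100
= 4341 * 0.8
= 3472.8


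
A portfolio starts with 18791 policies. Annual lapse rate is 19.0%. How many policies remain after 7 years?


remaining = initial * (1 - lapse)^years
= 18791 * (1 - 0.19)^7
= 18791 * 0.228768
= 4298.7781


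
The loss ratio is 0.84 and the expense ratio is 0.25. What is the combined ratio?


Combined ratio = loss ratio + expense ratio
= 0.84 + 0.25
= 1.09


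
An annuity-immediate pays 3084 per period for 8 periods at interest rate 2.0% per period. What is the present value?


PV = PMT * (1 - (1+i)^(-n)) / i
= 3084 * (1 - (1+0.02)^(-8)) / 0.02
= 3084 * (1 - 0.85349) / 0.02
= 3084 * 7.325481
= 22591.7848


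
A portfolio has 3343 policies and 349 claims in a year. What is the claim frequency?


frequency = claims / policies
= 349 / 3343
= 0.1044


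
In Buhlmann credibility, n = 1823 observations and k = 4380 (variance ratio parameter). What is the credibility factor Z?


Z = n / (n + k)
= 1823 / (1823 + 4380)
= 1823 / 6203
= 0.2939


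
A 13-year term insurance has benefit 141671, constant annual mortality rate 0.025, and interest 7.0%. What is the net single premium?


NSP = benefit * sum_{k=0}^{n-1} k_p_x * q * v^(k+1)
With constant q=0.025, v=0.934579
Sum = 0.184582
NSP = 141671 * 0.184582
= 26149.9687


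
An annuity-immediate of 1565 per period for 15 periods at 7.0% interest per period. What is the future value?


FV = PMT * ((1+i)^n - 1) / i
= 1565 * ((1.07)^15 - 1) / 0.07
= 1565 * (2.759032 - 1) / 0.07
= 39326.9194


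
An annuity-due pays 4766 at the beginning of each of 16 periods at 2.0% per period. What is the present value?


PV_due = PMT * (1-(1+i)^(-n))/i * (1+i)
PV_immediate = 64711.3626
PV_due = 64711.3626 * 1.02
= 66005.5898


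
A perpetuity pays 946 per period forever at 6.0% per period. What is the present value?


PV = PMT / i
= 946 / 0.06
= 15766.6667


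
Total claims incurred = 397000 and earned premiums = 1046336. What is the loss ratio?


Loss ratio = claims / premiums
= 397000 / 1046336
= 0.3794


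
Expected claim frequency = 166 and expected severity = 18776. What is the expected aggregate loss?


E[S] = E[N] * E[X]
= 166 * 18776
= 3.1168e+06


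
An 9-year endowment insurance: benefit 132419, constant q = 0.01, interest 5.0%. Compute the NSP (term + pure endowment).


Term component = 9073.7612
Pure endowment = 9_p_x * v^9 * benefit = 0.913517 * 0.644609 * 132419 = 77976.4328
NSP = 87050.194


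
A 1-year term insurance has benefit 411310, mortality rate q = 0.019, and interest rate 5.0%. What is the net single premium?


NSP = benefit * q * v
v = 1/(1+i) = 0.952381
NSP = 411310 * 0.019 * 0.952381
= 7442.7524


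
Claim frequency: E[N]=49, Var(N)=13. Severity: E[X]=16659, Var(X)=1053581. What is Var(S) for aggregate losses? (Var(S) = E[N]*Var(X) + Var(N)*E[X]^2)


Var(S) = E[N]*Var(X) + Var(N)*E[X]^2
= 49*1053581 + 13*16659^2
= 51625469 + 3607789653
= 3.6594e+09


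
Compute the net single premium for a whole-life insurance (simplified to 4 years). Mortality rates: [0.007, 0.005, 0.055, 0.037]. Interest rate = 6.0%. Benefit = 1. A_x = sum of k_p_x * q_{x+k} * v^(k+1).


v = 0.943396
Year 0: k_p_x=1.0, q=0.007, term=0.006604
Year 1: k_p_x=0.993, q=0.005, term=0.004419
Year 2: k_p_x=0.988035, q=0.055, term=0.045627
Year 3: k_p_x=0.933693, q=0.037, term=0.027364
A_x = 0.084


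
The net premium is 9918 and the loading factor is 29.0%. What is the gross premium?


Gross = net * (1 + loading)
= 9918 * (1 + 0.29)
= 9918 * 1.29
= 12794.22


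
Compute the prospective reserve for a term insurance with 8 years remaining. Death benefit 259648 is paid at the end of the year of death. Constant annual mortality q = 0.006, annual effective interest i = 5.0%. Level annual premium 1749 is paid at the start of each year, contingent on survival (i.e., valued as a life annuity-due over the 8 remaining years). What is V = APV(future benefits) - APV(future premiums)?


v = 1/(1+i) = 0.952381
APV(future benefits) per unit = sum_{k=0}^{7} k_p_x * q * v^(k+1) = 0.038033
APV(future benefits) = 259648 * 0.038033 = 9875.1961
Life annuity-due factor ä_{x:8} = sum_{k=0}^{7} k_p_x * v^k = 6.655777
APV(future premiums) = 1749 * 6.655777 = 11640.9548
V = 9875.1961 - 11640.9548
= -1765.7588


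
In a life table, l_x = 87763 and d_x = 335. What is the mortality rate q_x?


q_x = d_x / l_x
= 335 / 87763
= 0.0038


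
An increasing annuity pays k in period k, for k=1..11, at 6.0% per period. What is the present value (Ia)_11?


(Ia)_n = sum_{k=1}^{n} k * v^k, v = 1/(1+i)
v = 0.943396
Sum computed term by term:
(Ia)_11 = 42.7571


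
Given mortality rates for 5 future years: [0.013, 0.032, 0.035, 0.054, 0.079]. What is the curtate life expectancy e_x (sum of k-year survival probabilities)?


e_x = sum_{k=1}^{n} k_p_x
k_p_x values:
  1_p_x = 0.987
  2_p_x = 0.955416
  3_p_x = 0.921976
  4_p_x = 0.87219
  5_p_x = 0.803287
e_x = 4.5399


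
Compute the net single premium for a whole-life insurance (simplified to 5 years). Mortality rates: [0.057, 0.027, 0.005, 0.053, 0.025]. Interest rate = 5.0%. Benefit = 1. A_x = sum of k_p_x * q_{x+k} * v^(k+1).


v = 0.952381
Year 0: k_p_x=1.0, q=0.057, term=0.054286
Year 1: k_p_x=0.943, q=0.027, term=0.023094
Year 2: k_p_x=0.917539, q=0.005, term=0.003963
Year 3: k_p_x=0.912951, q=0.053, term=0.039808
Year 4: k_p_x=0.864565, q=0.025, term=0.016935
A_x = 0.1381


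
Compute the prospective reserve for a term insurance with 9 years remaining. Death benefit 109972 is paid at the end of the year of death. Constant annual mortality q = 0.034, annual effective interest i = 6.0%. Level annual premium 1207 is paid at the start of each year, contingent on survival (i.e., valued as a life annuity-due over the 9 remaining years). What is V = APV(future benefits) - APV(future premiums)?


v = 1/(1+i) = 0.943396
APV(future benefits) per unit = sum_{k=0}^{8} k_p_x * q * v^(k+1) = 0.204885
APV(future benefits) = 109972 * 0.204885 = 22531.6561
Life annuity-due factor ä_{x:9} = sum_{k=0}^{8} k_p_x * v^k = 6.387603
APV(future premiums) = 1207 * 6.387603 = 7709.8372
V = 22531.6561 - 7709.8372
= 14821.8189


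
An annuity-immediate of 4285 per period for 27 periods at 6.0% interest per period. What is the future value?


FV = PMT * ((1+i)^n - 1) / i
= 4285 * ((1.06)^27 - 1) / 0.06
= 4285 * (4.822346 - 1) / 0.06
= 272979.2059


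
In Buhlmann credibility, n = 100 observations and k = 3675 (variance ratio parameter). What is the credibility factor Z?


Z = n / (n + k)
= 100 / (100 + 3675)
= 100 / 3775
= 0.0265


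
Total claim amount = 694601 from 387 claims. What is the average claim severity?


severity = total / number
= 694601 / 387
= 1794.8346


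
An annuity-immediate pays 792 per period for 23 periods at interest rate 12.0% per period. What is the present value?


PV = PMT * (1 - (1+i)^(-n)) / i
= 792 * (1 - (1+0.12)^(-23)) / 0.12
= 792 * (1 - 0.073788) / 0.12
= 792 * 7.718434
= 6112.9995


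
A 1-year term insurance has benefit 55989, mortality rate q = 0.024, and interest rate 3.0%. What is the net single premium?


NSP = benefit * q * v
v = 1/(1+i) = 0.970874
NSP = 55989 * 0.024 * 0.970874
= 1304.5981


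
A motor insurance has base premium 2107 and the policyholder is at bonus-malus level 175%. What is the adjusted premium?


adjusted = base * BM_level / 100
= 2107 * 175 / 100
= 2107 * 1.75
= 3687.25


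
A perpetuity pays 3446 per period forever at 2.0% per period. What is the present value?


PV = PMT / i
= 3446 / 0.02
= 172300.0


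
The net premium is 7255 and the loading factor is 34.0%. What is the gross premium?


Gross = net * (1 + loading)
= 7255 * (1 + 0.34)
= 7255 * 1.34
= 9721.7


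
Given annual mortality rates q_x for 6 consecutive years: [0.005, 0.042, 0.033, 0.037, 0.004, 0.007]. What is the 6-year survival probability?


p_k = 1 - q_k for each year
Survival = product of (1 - q_k)
= 0.995 * 0.958 * 0.967 * 0.963 * 0.996 * 0.993
= 0.8779


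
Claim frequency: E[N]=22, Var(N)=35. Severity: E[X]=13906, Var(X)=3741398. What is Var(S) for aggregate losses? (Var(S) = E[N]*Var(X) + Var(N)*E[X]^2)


Var(S) = E[N]*Var(X) + Var(N)*E[X]^2
= 22*3741398 + 35*13906^2
= 82310756 + 6768189260
= 6.8505e+09


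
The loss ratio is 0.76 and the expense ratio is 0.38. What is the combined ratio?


Combined ratio = loss ratio + expense ratio
= 0.76 + 0.38
= 1.14


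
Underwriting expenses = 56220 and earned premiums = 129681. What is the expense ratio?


Expense ratio = expenses / premiums
= 56220 / 129681
= 0.4335


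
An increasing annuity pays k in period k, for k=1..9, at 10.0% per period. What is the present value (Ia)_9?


(Ia)_n = sum_{k=1}^{n} k * v^k, v = 1/(1+i)
v = 0.909091
Sum computed term by term:
(Ia)_9 = 25.1805


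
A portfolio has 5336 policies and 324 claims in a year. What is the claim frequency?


frequency = claims / policies
= 324 / 5336
= 0.0607


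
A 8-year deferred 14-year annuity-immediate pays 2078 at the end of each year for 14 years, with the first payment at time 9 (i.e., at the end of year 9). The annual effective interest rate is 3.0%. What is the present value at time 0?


PV at time 8 of the 14-year annuity-immediate:
a_n = 2078 * (1-(1+0.03)^(-14))/0.03 = 23473.24
Discount back 8 years to time 0:
PV = 23473.24 * (1+0.03)^(-8)
= 23473.24 * 0.789409
= 18529.9924


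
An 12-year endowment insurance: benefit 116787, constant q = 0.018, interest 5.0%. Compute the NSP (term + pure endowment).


Term component = 17071.3926
Pure endowment = 12_p_x * v^12 * benefit = 0.804151 * 0.556837 * 116787 = 52295.0722
NSP = 69366.4649


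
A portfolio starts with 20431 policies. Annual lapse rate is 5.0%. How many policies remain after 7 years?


remaining = initial * (1 - lapse)^years
= 20431 * (1 - 0.05)^7
= 20431 * 0.698337
= 14267.7293


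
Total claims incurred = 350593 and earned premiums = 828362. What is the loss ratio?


Loss ratio = claims / premiums
= 350593 / 828362
= 0.4232


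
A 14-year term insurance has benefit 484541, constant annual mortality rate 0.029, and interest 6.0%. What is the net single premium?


NSP = benefit * sum_{k=0}^{n-1} k_p_x * q * v^(k+1)
With constant q=0.029, v=0.943396
Sum = 0.230388
NSP = 484541 * 0.230388
= 111632.6668


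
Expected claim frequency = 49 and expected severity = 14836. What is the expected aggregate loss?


E[S] = E[N] * E[X]
= 49 * 14836
= 726964


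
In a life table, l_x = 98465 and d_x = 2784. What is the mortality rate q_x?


q_x = d_x / l_x
= 2784 / 98465
= 0.0283


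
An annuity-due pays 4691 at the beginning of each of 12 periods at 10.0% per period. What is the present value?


PV_due = PMT * (1-(1+i)^(-n))/i * (1+i)
PV_immediate = 31963.0283
PV_due = 31963.0283 * 1.1
= 35159.3312


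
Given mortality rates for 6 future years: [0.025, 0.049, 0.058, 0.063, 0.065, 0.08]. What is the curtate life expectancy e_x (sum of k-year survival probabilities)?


e_x = sum_{k=1}^{n} k_p_x
k_p_x values:
  1_p_x = 0.975
  2_p_x = 0.927225
  3_p_x = 0.873446
  4_p_x = 0.818419
  5_p_x = 0.765222
  6_p_x = 0.704004
e_x = 5.0633


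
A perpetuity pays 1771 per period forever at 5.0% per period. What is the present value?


PV = PMT / i
= 1771 / 0.05
= 35420.0


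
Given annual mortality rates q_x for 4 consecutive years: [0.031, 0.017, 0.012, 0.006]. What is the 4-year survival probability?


p_k = 1 - q_k for each year
Survival = product of (1 - q_k)
= 0.969 * 0.983 * 0.988 * 0.994
= 0.9355


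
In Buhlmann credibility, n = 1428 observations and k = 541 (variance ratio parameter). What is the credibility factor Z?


Z = n / (n + k)
= 1428 / (1428 + 541)
= 1428 / 1969
= 0.7252


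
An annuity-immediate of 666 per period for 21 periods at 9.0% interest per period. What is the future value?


FV = PMT * ((1+i)^n - 1) / i
= 666 * ((1.09)^21 - 1) / 0.09
= 666 * (6.108808 - 1) / 0.09
= 37805.1773


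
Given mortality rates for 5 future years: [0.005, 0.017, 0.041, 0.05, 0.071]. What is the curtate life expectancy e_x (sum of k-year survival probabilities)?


e_x = sum_{k=1}^{n} k_p_x
k_p_x values:
  1_p_x = 0.995
  2_p_x = 0.978085
  3_p_x = 0.937984
  4_p_x = 0.891084
  5_p_x = 0.827817
e_x = 4.63


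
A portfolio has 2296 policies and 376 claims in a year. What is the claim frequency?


frequency = claims / policies
= 376 / 2296
= 0.1638


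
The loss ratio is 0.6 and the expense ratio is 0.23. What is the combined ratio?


Combined ratio = loss ratio + expense ratio
= 0.6 + 0.23
= 0.83


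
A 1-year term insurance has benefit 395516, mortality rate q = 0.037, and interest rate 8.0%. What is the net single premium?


NSP = benefit * q * v
v = 1/(1+i) = 0.925926
NSP = 395516 * 0.037 * 0.925926
= 13550.0852


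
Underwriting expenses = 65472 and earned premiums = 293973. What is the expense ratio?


Expense ratio = expenses / premiums
= 65472 / 293973
= 0.2227


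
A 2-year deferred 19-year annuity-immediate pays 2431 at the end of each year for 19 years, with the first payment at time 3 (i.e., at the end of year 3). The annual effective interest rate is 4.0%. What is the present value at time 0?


PV at time 2 of the 19-year annuity-immediate:
a_n = 2431 * (1-(1+0.04)^(-19))/0.04 = 31928.6067
Discount back 2 years to time 0:
PV = 31928.6067 * (1+0.04)^(-2)
= 31928.6067 * 0.924556
= 29519.7917


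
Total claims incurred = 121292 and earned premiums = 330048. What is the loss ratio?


Loss ratio = claims / premiums
= 121292 / 330048
= 0.3675


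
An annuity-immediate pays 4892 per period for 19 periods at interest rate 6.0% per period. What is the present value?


PV = PMT * (1 - (1+i)^(-n)) / i
= 4892 * (1 - (1+0.06)^(-19)) / 0.06
= 4892 * (1 - 0.330513) / 0.06
= 4892 * 11.158116
= 54585.5059


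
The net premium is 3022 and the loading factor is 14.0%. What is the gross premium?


Gross = net * (1 + loading)
= 3022 * (1 + 0.14)
= 3022 * 1.14
= 3445.08


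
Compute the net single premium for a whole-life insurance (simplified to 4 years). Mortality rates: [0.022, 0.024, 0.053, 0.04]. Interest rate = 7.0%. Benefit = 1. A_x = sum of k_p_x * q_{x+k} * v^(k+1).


v = 0.934579
Year 0: k_p_x=1.0, q=0.022, term=0.020561
Year 1: k_p_x=0.978, q=0.024, term=0.020501
Year 2: k_p_x=0.954528, q=0.053, term=0.041296
Year 3: k_p_x=0.903938, q=0.04, term=0.027584
A_x = 0.1099


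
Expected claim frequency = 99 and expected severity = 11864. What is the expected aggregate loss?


E[S] = E[N] * E[X]
= 99 * 11864
= 1.1745e+06


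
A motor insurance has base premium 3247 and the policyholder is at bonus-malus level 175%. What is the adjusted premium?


adjusted = base * BM_level / 100
= 3247 * 175 / 100
= 3247 * 1.75
= 5682.25


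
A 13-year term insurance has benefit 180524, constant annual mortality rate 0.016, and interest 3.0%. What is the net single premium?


NSP = benefit * sum_{k=0}^{n-1} k_p_x * q * v^(k+1)
With constant q=0.016, v=0.970874
Sum = 0.155776
NSP = 180524 * 0.155776
= 28121.3065


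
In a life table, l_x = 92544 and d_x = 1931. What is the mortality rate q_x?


q_x = d_x / l_x
= 1931 / 92544
= 0.0209


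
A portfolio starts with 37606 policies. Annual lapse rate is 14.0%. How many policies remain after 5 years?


remaining = initial * (1 - lapse)^years
= 37606 * (1 - 0.14)^5
= 37606 * 0.470427
= 17690.8784


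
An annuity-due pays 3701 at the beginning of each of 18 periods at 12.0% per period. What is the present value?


PV_due = PMT * (1-(1+i)^(-n))/i * (1+i)
PV_immediate = 26831.029
PV_due = 26831.029 * 1.12
= 30050.7525


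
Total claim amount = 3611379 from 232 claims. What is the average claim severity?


severity = total / number
= 3611379 / 232
= 15566.2888


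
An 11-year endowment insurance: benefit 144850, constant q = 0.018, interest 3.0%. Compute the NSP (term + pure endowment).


Term component = 22184.6115
Pure endowment = 11_p_x * v^11 * benefit = 0.818892 * 0.722421 * 144850 = 85691.036
NSP = 107875.6475


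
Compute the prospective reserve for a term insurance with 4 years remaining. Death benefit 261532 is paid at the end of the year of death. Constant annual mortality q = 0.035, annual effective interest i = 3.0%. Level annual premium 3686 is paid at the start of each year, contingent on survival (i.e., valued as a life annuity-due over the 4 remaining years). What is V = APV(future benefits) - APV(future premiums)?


v = 1/(1+i) = 0.970874
APV(future benefits) per unit = sum_{k=0}^{3} k_p_x * q * v^(k+1) = 0.123589
APV(future benefits) = 261532 * 0.123589 = 32322.39
Life annuity-due factor ä_{x:4} = sum_{k=0}^{3} k_p_x * v^k = 3.637038
APV(future premiums) = 3686 * 3.637038 = 13406.1212
V = 32322.39 - 13406.1212
= 18916.2688


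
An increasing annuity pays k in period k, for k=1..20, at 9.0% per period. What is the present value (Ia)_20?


(Ia)_n = sum_{k=1}^{n} k * v^k, v = 1/(1+i)
v = 0.917431
Sum computed term by term:
(Ia)_20 = 70.9055


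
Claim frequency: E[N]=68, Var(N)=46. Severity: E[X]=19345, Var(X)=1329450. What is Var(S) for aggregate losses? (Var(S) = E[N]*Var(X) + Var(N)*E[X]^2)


Var(S) = E[N]*Var(X) + Var(N)*E[X]^2
= 68*1329450 + 46*19345^2
= 90402600 + 17214535150
= 1.7305e+10


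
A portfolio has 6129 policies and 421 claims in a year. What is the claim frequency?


frequency = claims / policies
= 421 / 6129
= 0.0687


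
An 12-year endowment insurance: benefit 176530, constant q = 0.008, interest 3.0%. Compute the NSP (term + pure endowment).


Term component = 13493.1192
Pure endowment = 12_p_x * v^12 * benefit = 0.908113 * 0.70138 * 176530 = 112437.6838
NSP = 125930.803


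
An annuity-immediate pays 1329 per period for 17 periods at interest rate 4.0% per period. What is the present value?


PV = PMT * (1 - (1+i)^(-n)) / i
= 1329 * (1 - (1+0.04)^(-17)) / 0.04
= 1329 * (1 - 0.513373) / 0.04
= 1329 * 12.165669
= 16168.1739


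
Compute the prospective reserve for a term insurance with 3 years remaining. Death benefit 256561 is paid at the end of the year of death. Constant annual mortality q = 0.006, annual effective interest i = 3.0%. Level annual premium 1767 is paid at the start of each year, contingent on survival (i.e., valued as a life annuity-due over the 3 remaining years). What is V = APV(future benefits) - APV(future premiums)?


v = 1/(1+i) = 0.970874
APV(future benefits) per unit = sum_{k=0}^{2} k_p_x * q * v^(k+1) = 0.016872
APV(future benefits) = 256561 * 0.016872 = 4328.708
Life annuity-due factor ä_{x:3} = sum_{k=0}^{2} k_p_x * v^k = 2.896367
APV(future premiums) = 1767 * 2.896367 = 5117.8809
V = 4328.708 - 5117.8809
= -789.1729


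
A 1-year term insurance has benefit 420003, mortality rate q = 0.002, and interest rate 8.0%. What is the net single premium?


NSP = benefit * q * v
v = 1/(1+i) = 0.925926
NSP = 420003 * 0.002 * 0.925926
= 777.7833


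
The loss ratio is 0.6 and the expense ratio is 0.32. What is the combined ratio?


Combined ratio = loss ratio + expense ratio
= 0.6 + 0.32
= 0.92


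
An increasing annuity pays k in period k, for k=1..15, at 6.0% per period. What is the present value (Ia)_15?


(Ia)_n = sum_{k=1}^{n} k * v^k, v = 1/(1+i)
v = 0.943396
Sum computed term by term:
(Ia)_15 = 67.2668


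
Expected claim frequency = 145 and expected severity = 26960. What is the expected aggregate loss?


E[S] = E[N] * E[X]
= 145 * 26960
= 3.9092e+06


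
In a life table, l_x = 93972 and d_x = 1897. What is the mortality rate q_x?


q_x = d_x / l_x
= 1897 / 93972
= 0.0202


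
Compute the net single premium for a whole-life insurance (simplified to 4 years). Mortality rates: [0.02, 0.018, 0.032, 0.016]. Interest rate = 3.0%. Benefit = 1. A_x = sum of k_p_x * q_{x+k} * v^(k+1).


v = 0.970874
Year 0: k_p_x=1.0, q=0.02, term=0.019417
Year 1: k_p_x=0.98, q=0.018, term=0.016627
Year 2: k_p_x=0.96236, q=0.032, term=0.028182
Year 3: k_p_x=0.931564, q=0.016, term=0.013243
A_x = 0.0775


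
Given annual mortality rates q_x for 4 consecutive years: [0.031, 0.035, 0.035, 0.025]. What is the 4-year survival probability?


p_k = 1 - q_k for each year
Survival = product of (1 - q_k)
= 0.969 * 0.965 * 0.965 * 0.975
= 0.8798


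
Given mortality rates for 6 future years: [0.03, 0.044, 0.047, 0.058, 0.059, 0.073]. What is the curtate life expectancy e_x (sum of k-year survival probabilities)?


e_x = sum_{k=1}^{n} k_p_x
k_p_x values:
  1_p_x = 0.97
  2_p_x = 0.92732
  3_p_x = 0.883736
  4_p_x = 0.832479
  5_p_x = 0.783363
  6_p_x = 0.726177
e_x = 5.1231


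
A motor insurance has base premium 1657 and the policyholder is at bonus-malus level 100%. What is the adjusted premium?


adjusted = base * BM_level / 100
= 1657 * 100 / 100
= 1657 * 1.0
= 1657.0


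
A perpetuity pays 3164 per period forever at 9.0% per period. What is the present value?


PV = PMT / i
= 3164 / 0.09
= 35155.5556


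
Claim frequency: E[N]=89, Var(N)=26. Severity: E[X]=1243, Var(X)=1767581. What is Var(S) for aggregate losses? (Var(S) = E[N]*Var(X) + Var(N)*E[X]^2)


Var(S) = E[N]*Var(X) + Var(N)*E[X]^2
= 89*1767581 + 26*1243^2
= 157314709 + 40171274
= 1.9749e+08


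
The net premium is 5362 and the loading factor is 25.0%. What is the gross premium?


Gross = net * (1 + loading)
= 5362 * (1 + 0.25)
= 5362 * 1.25
= 6702.5


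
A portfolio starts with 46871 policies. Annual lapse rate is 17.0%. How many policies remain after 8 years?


remaining = initial * (1 - lapse)^years
= 46871 * (1 - 0.17)^8
= 46871 * 0.225229
= 10556.7189


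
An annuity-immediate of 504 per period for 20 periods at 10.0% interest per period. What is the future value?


FV = PMT * ((1+i)^n - 1) / i
= 504 * ((1.1)^20 - 1) / 0.1
= 504 * (6.7275 - 1) / 0.1
= 28866.5997


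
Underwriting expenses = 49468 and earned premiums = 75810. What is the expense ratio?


Expense ratio = expenses / premiums
= 49468 / 75810
= 0.6525


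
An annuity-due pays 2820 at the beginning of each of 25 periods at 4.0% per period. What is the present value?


PV_due = PMT * (1-(1+i)^(-n))/i * (1+i)
PV_immediate = 44054.2654
PV_due = 44054.2654 * 1.04
= 45816.4361


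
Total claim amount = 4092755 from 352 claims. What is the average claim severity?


severity = total / number
= 4092755 / 352
= 11627.1449


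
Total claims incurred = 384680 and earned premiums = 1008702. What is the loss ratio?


Loss ratio = claims / premiums
= 384680 / 1008702
= 0.3814


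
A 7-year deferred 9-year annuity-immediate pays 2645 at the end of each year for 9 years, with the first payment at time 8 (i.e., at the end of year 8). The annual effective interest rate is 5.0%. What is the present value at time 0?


PV at time 7 of the 9-year annuity-immediate:
a_n = 2645 * (1-(1+0.05)^(-9))/0.05 = 18800.1883
Discount back 7 years to time 0:
PV = 18800.1883 * (1+0.05)^(-7)
= 18800.1883 * 0.710681
= 13360.9429


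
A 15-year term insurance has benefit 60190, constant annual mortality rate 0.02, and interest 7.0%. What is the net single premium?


NSP = benefit * sum_{k=0}^{n-1} k_p_x * q * v^(k+1)
With constant q=0.02, v=0.934579
Sum = 0.162735
NSP = 60190 * 0.162735
= 9795.0339
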